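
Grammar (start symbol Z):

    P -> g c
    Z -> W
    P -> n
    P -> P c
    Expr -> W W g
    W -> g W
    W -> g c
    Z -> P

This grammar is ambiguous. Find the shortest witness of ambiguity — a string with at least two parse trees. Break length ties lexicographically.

g c

length 1: no string has ≥2 trees
length 2: g c has 2 parse trees

Two derivations of g c:
  Z ⇒ W ⇒ g c
  Z ⇒ P ⇒ g c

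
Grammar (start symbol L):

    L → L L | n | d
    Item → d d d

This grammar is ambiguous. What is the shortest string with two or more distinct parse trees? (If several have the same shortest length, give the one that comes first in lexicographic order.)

d d d

length 1: no string has ≥2 trees
length 2: no string has ≥2 trees
length 3: d d d has 2 parse trees

Two derivations of d d d:
  L ⇒ L L ⇒ L L L ⇒ d L L ⇒ d d L ⇒ d d d
  L ⇒ L L ⇒ d L ⇒ d L L ⇒ d d L ⇒ d d d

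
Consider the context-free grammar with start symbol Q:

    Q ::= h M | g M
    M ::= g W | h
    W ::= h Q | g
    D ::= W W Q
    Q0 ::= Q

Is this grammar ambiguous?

Unambiguous

(D, Q0 are unreachable from Q, so their rules don't affect L(Q).) Each reachable nonterminal has at most one production per leading terminal, and all productions are right-linear; the derivation is determined token-by-token.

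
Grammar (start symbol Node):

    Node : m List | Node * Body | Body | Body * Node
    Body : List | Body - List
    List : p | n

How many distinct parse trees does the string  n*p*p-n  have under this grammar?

4

Parse trees for n*p*p-n:
  [Node [Node [Node [Body [List n]]] * [Body [List p]]] * [Body [Body [List p]] - [List n]]]
  [Node [Node [Body [List n]] * [Node [Body [List p]]]] * [Body [Body [List p]] - [List n]]]
  [Node [Body [List n]] * [Node [Node [Body [List p]]] * [Body [Body [List p]] - [List n]]]]
  [Node [Body [List n]] * [Node [Body [List p]] * [Node [Body [Body [List p]] - [List n]]]]]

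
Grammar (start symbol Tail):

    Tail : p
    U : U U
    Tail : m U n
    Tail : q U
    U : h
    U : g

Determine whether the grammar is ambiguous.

Witness: q g g g

Derivation 1: Tail ⇒ q U ⇒ q U U ⇒ q U U U ⇒ q g U U ⇒ q g g U ⇒ q g g g
Derivation 2: Tail ⇒ q U ⇒ q U U ⇒ q g U ⇒ q g U U ⇒ q g g U ⇒ q g g g

Two distinct leftmost derivations for the same string.

Ambiguous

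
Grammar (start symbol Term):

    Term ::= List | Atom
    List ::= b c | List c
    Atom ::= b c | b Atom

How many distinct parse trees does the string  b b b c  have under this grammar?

1

Parse trees for b b b c:
  [Term [Atom b [Atom b [Atom b c]]]]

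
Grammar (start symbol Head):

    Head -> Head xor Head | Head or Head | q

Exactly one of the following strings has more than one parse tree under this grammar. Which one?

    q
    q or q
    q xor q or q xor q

q: 1 tree
q or q: 1 tree
q xor q or q xor q: 5 trees

q xor q or q xor q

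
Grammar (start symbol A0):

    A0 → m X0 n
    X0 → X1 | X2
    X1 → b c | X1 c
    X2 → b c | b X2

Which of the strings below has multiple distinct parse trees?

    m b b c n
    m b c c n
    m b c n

m b c n

m b b c n: 1 tree
m b c c n: 1 tree
m b c n: 2 trees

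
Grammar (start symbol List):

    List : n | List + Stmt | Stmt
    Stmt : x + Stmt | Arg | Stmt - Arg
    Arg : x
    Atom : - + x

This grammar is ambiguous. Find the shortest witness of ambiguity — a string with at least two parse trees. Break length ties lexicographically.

length 1: no string has ≥2 trees
length 3: x + x has 2 parse trees

Two derivations of x + x:
  List ⇒ List + Stmt ⇒ Stmt + Stmt ⇒ Arg + Stmt ⇒ x + Stmt ⇒ x + Arg ⇒ x + x
  List ⇒ Stmt ⇒ x + Stmt ⇒ x + Arg ⇒ x + x

x + x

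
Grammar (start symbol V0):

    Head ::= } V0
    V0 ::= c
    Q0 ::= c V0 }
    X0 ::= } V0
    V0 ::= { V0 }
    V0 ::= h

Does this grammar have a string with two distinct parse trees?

Unambiguous

Only V0 is reachable from V0; ignoring the rest: Each string is a nest of matched brackets around a single atom. An opening bracket forces the recursive rule; an atom forces the base rule.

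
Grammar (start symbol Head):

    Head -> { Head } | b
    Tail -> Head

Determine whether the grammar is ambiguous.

Unambiguous

(Tail is unreachable from Head, so its rules don't affect L(Head).) Each string is a nest of matched brackets around a single atom. An opening bracket forces the recursive rule; an atom forces the base rule.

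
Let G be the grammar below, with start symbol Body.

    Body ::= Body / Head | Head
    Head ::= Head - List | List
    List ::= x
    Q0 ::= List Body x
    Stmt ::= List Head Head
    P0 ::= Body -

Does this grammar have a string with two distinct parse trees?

Unambiguous

Only Body, Head, List are reachable from Body; ignoring the rest: Body → Body / Head | Head  ;  Head → Head - List | List  — a left-associative chain with List at the bottom. Each string factors uniquely by precedence.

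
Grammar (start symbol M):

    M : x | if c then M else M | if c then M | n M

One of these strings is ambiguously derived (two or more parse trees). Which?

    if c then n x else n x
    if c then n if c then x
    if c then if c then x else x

if c then n x else n x: 1 tree
if c then n if c then x: 1 tree
if c then if c then x else x: 2 trees

if c then if c then x else x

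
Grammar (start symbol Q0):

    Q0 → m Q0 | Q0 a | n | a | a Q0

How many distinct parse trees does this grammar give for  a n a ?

Parse trees for a n a:
  [Q0 [Q0 a [Q0 n]] a]
  [Q0 a [Q0 [Q0 n] a]]

2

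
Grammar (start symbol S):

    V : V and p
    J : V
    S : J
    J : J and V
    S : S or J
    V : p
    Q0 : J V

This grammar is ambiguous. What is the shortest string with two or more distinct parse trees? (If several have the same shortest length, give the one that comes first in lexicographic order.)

length 1: no string has ≥2 trees
length 3: p and p has 2 parse trees

Two derivations of p and p:
  S ⇒ J ⇒ V ⇒ V and p ⇒ p and p
  S ⇒ J ⇒ J and V ⇒ V and V ⇒ p and V ⇒ p and p

p and p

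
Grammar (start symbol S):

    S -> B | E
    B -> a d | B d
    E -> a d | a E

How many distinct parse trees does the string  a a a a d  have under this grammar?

Parse trees for a a a a d:
  [S [E a [E a [E a [E a d]]]]]

1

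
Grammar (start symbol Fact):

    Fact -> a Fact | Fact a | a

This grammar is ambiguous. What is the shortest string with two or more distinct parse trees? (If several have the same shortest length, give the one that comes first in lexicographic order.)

a a

length 1: no string has ≥2 trees
length 2: a a has 2 parse trees

Two derivations of a a:
  Fact ⇒ a Fact ⇒ a a
  Fact ⇒ Fact a ⇒ a a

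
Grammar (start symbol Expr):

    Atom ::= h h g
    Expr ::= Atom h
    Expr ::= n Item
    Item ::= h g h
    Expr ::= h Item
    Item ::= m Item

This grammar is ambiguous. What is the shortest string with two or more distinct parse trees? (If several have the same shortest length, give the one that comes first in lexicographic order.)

h h g h

length 4: h h g h has 2 parse trees

Two derivations of h h g h:
  Expr ⇒ Atom h ⇒ h h g h
  Expr ⇒ h Item ⇒ h h g h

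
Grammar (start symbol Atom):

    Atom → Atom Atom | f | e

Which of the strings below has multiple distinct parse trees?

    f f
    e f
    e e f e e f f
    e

f f: 1 tree
e f: 1 tree
e e f e e f f: 132 trees
e: 1 tree

e e f e e f f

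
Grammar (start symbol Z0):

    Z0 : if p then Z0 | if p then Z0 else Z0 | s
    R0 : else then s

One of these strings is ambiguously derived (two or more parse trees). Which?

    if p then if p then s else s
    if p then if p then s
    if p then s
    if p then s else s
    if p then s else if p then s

if p then if p then s else s: 2 trees
if p then if p then s: 1 tree
if p then s: 1 tree
if p then s else s: 1 tree
if p then s else if p then s: 1 tree

if p then if p then s else s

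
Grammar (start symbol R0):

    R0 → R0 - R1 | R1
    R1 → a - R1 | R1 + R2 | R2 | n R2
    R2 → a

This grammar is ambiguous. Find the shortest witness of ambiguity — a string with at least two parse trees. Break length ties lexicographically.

length 1: no string has ≥2 trees
length 2: no string has ≥2 trees
length 3: a - a has 2 parse trees

Two derivations of a - a:
  R0 ⇒ R0 - R1 ⇒ R1 - R1 ⇒ R2 - R1 ⇒ a - R1 ⇒ a - R2 ⇒ a - a
  R0 ⇒ R1 ⇒ a - R1 ⇒ a - R2 ⇒ a - a

a - a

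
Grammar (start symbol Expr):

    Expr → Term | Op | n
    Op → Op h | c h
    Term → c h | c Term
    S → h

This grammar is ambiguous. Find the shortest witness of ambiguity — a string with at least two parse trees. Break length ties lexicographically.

c h

length 1: no string has ≥2 trees
length 2: c h has 2 parse trees

Two derivations of c h:
  Expr ⇒ Term ⇒ c h
  Expr ⇒ Op ⇒ c h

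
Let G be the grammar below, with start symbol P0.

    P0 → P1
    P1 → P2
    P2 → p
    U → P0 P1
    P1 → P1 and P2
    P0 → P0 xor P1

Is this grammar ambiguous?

(U is unreachable from P0, so its rules don't affect L(P0).) P0 → P0 xor P1 | P1  ;  P1 → P1 and P2 | P2  — a left-associative chain with P2 at the bottom. Each string factors uniquely by precedence.

Unambiguous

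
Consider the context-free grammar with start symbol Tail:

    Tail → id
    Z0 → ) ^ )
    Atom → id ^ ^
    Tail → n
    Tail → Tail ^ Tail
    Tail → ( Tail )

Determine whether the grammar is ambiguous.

Witness: id ^ id ^ id

Derivation 1: Tail ⇒ Tail ^ Tail ⇒ id ^ Tail ⇒ id ^ Tail ^ Tail ⇒ id ^ id ^ Tail ⇒ id ^ id ^ id
Derivation 2: Tail ⇒ Tail ^ Tail ⇒ Tail ^ Tail ^ Tail ⇒ id ^ Tail ^ Tail ⇒ id ^ id ^ Tail ⇒ id ^ id ^ id

Two distinct leftmost derivations for the same string.

Ambiguous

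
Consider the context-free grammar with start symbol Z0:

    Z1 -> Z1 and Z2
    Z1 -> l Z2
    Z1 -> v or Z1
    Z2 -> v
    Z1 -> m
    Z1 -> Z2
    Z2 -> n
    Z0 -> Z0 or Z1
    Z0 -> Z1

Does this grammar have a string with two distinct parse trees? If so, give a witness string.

Witness: v or m

Derivation 1: Z0 ⇒ Z0 or Z1 ⇒ Z1 or Z1 ⇒ Z2 or Z1 ⇒ v or Z1 ⇒ v or m
Derivation 2: Z0 ⇒ Z1 ⇒ v or Z1 ⇒ v or m

Two distinct leftmost derivations for the same string.

Ambiguous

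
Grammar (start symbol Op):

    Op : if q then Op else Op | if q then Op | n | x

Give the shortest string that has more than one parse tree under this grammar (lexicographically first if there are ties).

if q then if q then n else n

length 1: no string has ≥2 trees
length 4: no string has ≥2 trees
length 6: no string has ≥2 trees
length 7: no string has ≥2 trees
length 9: if q then if q then n else n has 2 parse trees

Two derivations of if q then if q then n else n:
  Op ⇒ if q then Op else Op ⇒ if q then if q then Op else Op ⇒ if q then if q then n else Op ⇒ if q then if q then n else n
  Op ⇒ if q then Op ⇒ if q then if q then Op else Op ⇒ if q then if q then n else Op ⇒ if q then if q then n else n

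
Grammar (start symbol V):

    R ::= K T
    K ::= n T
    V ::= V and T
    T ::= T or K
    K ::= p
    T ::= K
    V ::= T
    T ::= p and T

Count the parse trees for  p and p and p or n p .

Parse trees for p and p and p or n p:
  [V [V [T [K p]]] and [T [T p and [T [K p]]] or [K n [T [K p]]]]]
  [V [V [T [K p]]] and [T p and [T [T [K p]] or [K n [T [K p]]]]]]
  [V [V [V [T [K p]]] and [T [K p]]] and [T [T [K p]] or [K n [T [K p]]]]]
  [V [V [T p and [T [K p]]]] and [T [T [K p]] or [K n [T [K p]]]]]
  [V [T [T p and [T p and [T [K p]]]] or [K n [T [K p]]]]]
  [V [T p and [T [T p and [T [K p]]] or [K n [T [K p]]]]]]
  [V [T p and [T p and [T [T [K p]] or [K n [T [K p]]]]]]]

7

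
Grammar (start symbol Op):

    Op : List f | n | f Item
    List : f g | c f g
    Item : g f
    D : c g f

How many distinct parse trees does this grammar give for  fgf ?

2

Parse trees for fgf:
  [Op [List f g] f]
  [Op f [Item g f]]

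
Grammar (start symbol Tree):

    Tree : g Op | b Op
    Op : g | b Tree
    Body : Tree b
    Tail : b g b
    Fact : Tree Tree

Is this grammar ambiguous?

(Body, Tail, Fact are unreachable from Tree, so their rules don't affect L(Tree).) The reachable rules are right-linear with at most one rule per (nonterminal, next-terminal) pair. Each input token forces the next rule, so parsing is deterministic.

Unambiguous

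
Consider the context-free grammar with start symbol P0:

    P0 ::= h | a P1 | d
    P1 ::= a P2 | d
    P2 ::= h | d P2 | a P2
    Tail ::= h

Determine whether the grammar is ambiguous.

(Tail is unreachable from P0, so its rules don't affect L(P0).) Restricted to the reachable nonterminals, every rule has the form A → t or A → t B, and no two rules for the same A share a first terminal. The grammar encodes a DFA — one run per string.

Unambiguous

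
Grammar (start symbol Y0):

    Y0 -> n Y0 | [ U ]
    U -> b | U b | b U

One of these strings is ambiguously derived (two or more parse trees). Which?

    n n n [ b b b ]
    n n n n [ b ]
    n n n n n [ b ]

n n n [ b b b ]: 4 trees
n n n n [ b ]: 1 tree
n n n n n [ b ]: 1 tree

n n n [ b b b ]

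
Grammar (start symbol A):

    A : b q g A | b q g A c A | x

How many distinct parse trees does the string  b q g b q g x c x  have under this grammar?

Parse trees for b q g b q g x c x:
  [A b q g [A b q g [A x] c [A x]]]
  [A b q g [A b q g [A x]] c [A x]]

2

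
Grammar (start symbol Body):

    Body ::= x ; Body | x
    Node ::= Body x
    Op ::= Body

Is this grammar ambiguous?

Unambiguous

(Node, Op are unreachable from Body, so their rules don't affect L(Body).) Right-recursive list with a separator: after each atom, whether the separator follows determines the rule. One parse per string.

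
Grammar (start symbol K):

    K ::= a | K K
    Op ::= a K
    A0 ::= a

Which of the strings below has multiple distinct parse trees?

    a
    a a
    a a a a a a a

a: 1 tree
a a: 1 tree
a a a a a a a: 132 trees

a a a a a a a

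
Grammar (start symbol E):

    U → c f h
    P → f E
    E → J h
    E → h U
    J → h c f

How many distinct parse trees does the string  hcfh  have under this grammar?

Parse trees for hcfh:
  [E [J h c f] h]
  [E h [U c f h]]

2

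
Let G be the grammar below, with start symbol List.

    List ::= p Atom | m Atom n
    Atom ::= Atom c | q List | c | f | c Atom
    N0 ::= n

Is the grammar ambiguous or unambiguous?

Ambiguous

Witness: p c c

Derivation 1: List ⇒ p Atom ⇒ p Atom c ⇒ p c c
Derivation 2: List ⇒ p Atom ⇒ p c Atom ⇒ p c c

Two distinct leftmost derivations for the same string.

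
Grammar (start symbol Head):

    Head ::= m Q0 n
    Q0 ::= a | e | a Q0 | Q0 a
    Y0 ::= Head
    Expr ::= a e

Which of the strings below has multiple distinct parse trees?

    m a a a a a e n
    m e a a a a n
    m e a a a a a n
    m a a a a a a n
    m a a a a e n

m a a a a a e n: 1 tree
m e a a a a n: 1 tree
m e a a a a a n: 1 tree
m a a a a a a n: 32 trees
m a a a a e n: 1 tree

m a a a a a a n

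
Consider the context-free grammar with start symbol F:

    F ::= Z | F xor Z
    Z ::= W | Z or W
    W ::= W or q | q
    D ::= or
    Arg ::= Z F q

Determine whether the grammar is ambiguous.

Ambiguous

Witness: q or q

Derivation 1: F ⇒ Z ⇒ W ⇒ W or q ⇒ q or q
Derivation 2: F ⇒ Z ⇒ Z or W ⇒ W or W ⇒ q or W ⇒ q or q

Two distinct leftmost derivations for the same string.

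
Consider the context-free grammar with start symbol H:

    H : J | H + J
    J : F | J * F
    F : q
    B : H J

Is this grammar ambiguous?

Unambiguous

(B is unreachable from H, so its rules don't affect L(H).) This is a standard precedence ladder (H over J over F), with each level left-recursive on its own operator ('+' at H, '*' at J). That structure is LR(1), hence unambiguous.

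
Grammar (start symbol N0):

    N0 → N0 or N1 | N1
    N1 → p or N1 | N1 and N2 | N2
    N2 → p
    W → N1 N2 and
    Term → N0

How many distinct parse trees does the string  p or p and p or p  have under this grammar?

Parse trees for p or p and p or p:
  [N0 [N0 [N0 [N1 [N2 p]]] or [N1 [N1 [N2 p]] and [N2 p]]] or [N1 [N2 p]]]
  [N0 [N0 [N1 p or [N1 [N1 [N2 p]] and [N2 p]]]] or [N1 [N2 p]]]
  [N0 [N0 [N1 [N1 p or [N1 [N2 p]]] and [N2 p]]] or [N1 [N2 p]]]

3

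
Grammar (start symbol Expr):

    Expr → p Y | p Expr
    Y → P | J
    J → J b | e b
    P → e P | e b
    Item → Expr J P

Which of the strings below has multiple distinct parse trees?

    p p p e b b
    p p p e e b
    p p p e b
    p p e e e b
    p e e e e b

p p p e b b: 1 tree
p p p e e b: 1 tree
p p p e b: 2 trees
p p e e e b: 1 tree
p e e e e b: 1 tree

p p p e b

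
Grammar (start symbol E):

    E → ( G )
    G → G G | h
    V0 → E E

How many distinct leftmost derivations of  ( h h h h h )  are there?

14

Parse trees for ( h h h h h ) (showing first 6 of 14):
  [E ( [G [G h] [G [G h] [G [G h] [G [G h] [G h]]]]] )]
  [E ( [G [G h] [G [G h] [G [G [G h] [G h]] [G h]]]] )]
  [E ( [G [G h] [G [G [G h] [G h]] [G [G h] [G h]]]] )]
  [E ( [G [G h] [G [G [G h] [G [G h] [G h]]] [G h]]] )]
  [E ( [G [G h] [G [G [G [G h] [G h]] [G h]] [G h]]] )]
  [E ( [G [G [G h] [G h]] [G [G h] [G [G h] [G h]]]] )]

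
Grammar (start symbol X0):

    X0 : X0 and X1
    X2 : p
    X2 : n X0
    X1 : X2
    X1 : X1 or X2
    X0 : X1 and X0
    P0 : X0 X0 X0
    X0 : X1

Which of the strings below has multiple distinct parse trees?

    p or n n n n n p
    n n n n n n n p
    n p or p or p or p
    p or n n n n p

p or n n n n n p: 1 tree
n n n n n n n p: 1 tree
n p or p or p or p: 4 trees
p or n n n n p: 1 tree

n p or p or p or p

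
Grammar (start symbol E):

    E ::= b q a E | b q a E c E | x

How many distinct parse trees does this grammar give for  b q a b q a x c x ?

Parse trees for b q a b q a x c x:
  [E b q a [E b q a [E x] c [E x]]]
  [E b q a [E b q a [E x]] c [E x]]

2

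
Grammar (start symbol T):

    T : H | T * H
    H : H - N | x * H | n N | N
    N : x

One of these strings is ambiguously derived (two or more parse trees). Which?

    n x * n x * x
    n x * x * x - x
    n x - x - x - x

n x * x * x - x

n x * n x * x: 1 tree
n x * x * x - x: 3 trees
n x - x - x - x: 1 tree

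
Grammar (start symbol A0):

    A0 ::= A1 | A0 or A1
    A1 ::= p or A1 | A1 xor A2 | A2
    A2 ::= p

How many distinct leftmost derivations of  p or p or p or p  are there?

8

Parse trees for p or p or p or p:
  [A0 [A1 p or [A1 p or [A1 p or [A1 [A2 p]]]]]]
  [A0 [A0 [A1 [A2 p]]] or [A1 p or [A1 p or [A1 [A2 p]]]]]
  [A0 [A0 [A1 p or [A1 [A2 p]]]] or [A1 p or [A1 [A2 p]]]]
  [A0 [A0 [A0 [A1 [A2 p]]] or [A1 [A2 p]]] or [A1 p or [A1 [A2 p]]]]
  [A0 [A0 [A1 p or [A1 p or [A1 [A2 p]]]]] or [A1 [A2 p]]]
  [A0 [A0 [A0 [A1 [A2 p]]] or [A1 p or [A1 [A2 p]]]] or [A1 [A2 p]]]
  [A0 [A0 [A0 [A1 p or [A1 [A2 p]]]] or [A1 [A2 p]]] or [A1 [A2 p]]]
  [A0 [A0 [A0 [A0 [A1 [A2 p]]] or [A1 [A2 p]]] or [A1 [A2 p]]] or [A1 [A2 p]]]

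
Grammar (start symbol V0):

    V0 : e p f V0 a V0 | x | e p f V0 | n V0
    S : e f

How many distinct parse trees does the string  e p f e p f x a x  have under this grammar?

Parse trees for e p f e p f x a x:
  [V0 e p f [V0 e p f [V0 x]] a [V0 x]]
  [V0 e p f [V0 e p f [V0 x] a [V0 x]]]

2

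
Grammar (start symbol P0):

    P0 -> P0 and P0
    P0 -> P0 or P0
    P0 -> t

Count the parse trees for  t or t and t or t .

Parse trees for t or t and t or t:
  [P0 [P0 [P0 t] or [P0 t]] and [P0 [P0 t] or [P0 t]]]
  [P0 [P0 t] or [P0 [P0 t] and [P0 [P0 t] or [P0 t]]]]
  [P0 [P0 t] or [P0 [P0 [P0 t] and [P0 t]] or [P0 t]]]
  [P0 [P0 [P0 [P0 t] or [P0 t]] and [P0 t]] or [P0 t]]
  [P0 [P0 [P0 t] or [P0 [P0 t] and [P0 t]]] or [P0 t]]

5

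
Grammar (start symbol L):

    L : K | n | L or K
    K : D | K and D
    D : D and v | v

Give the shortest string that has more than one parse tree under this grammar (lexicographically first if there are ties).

v and v

length 1: no string has ≥2 trees
length 3: v and v has 2 parse trees

Two derivations of v and v:
  L ⇒ K ⇒ D ⇒ D and v ⇒ v and v
  L ⇒ K ⇒ K and D ⇒ D and D ⇒ v and D ⇒ v and v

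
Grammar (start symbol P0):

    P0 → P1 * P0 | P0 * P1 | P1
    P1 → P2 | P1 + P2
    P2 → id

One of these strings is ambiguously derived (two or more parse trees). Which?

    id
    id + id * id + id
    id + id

id + id * id + id

id: 1 tree
id + id * id + id: 2 trees
id + id: 1 tree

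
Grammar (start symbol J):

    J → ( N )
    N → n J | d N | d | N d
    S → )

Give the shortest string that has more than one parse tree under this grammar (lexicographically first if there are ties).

( d d )

length 3: no string has ≥2 trees
length 4: ( d d ) has 2 parse trees

Two derivations of ( d d ):
  J ⇒ ( N ) ⇒ ( d N ) ⇒ ( d d )
  J ⇒ ( N ) ⇒ ( N d ) ⇒ ( d d )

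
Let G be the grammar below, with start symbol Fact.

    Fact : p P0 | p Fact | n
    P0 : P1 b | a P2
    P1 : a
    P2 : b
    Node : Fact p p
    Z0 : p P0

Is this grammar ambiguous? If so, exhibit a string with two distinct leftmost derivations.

Ambiguous

Witness: p a b

Derivation 1: Fact ⇒ p P0 ⇒ p P1 b ⇒ p a b
Derivation 2: Fact ⇒ p P0 ⇒ p a P2 ⇒ p a b

Two distinct leftmost derivations for the same string.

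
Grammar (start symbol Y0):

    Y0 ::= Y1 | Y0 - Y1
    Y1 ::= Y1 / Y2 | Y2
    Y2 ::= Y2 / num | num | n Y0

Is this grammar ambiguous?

Ambiguous

Witness: num / num

Derivation 1: Y0 ⇒ Y1 ⇒ Y1 / Y2 ⇒ Y2 / Y2 ⇒ num / Y2 ⇒ num / num
Derivation 2: Y0 ⇒ Y1 ⇒ Y2 ⇒ Y2 / num ⇒ num / num

Two distinct leftmost derivations for the same string.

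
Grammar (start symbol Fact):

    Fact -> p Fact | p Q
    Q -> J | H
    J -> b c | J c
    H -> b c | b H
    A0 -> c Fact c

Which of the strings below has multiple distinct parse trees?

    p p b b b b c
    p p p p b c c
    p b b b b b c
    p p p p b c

p p b b b b c: 1 tree
p p p p b c c: 1 tree
p b b b b b c: 1 tree
p p p p b c: 2 trees

p p p p b c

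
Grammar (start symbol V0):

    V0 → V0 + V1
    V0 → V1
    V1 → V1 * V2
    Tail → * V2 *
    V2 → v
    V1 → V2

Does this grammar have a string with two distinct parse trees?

(Tail is unreachable from V0, so its rules don't affect L(V0).) V0 → V0 + V1 | V1  ;  V1 → V1 * V2 | V2  — a left-associative chain with V2 at the bottom. Each string factors uniquely by precedence.

Unambiguous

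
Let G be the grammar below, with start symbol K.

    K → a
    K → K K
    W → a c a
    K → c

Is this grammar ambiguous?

Ambiguous

Witness: a a a

Derivation 1: K ⇒ K K ⇒ a K ⇒ a K K ⇒ a a K ⇒ a a a
Derivation 2: K ⇒ K K ⇒ K K K ⇒ a K K ⇒ a a K ⇒ a a a

Two distinct leftmost derivations for the same string.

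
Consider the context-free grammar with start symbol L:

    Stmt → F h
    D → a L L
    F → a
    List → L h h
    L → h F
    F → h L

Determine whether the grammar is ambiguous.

Unambiguous

Only L, F are reachable from L; ignoring the rest: Each reachable nonterminal has at most one production per leading terminal, and all productions are right-linear; the derivation is determined token-by-token.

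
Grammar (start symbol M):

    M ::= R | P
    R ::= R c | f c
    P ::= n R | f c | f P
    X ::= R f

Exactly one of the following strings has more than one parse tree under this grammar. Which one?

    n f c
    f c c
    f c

n f c: 1 tree
f c c: 1 tree
f c: 2 trees

f c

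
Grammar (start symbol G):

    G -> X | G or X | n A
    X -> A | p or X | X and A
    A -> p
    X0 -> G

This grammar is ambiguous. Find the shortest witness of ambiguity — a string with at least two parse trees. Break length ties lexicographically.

p or p

length 1: no string has ≥2 trees
length 2: no string has ≥2 trees
length 3: p or p has 2 parse trees

Two derivations of p or p:
  G ⇒ X ⇒ p or X ⇒ p or A ⇒ p or p
  G ⇒ G or X ⇒ X or X ⇒ A or X ⇒ p or X ⇒ p or A ⇒ p or p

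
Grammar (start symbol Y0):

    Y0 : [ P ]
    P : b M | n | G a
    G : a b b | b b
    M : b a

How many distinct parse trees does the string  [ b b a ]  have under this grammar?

2

Parse trees for [ b b a ]:
  [Y0 [ [P b [M b a]] ]]
  [Y0 [ [P [G b b] a] ]]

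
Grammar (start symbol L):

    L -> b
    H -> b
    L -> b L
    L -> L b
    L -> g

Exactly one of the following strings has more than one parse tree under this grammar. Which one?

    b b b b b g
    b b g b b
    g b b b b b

b b g b b

b b b b b g: 1 tree
b b g b b: 6 trees
g b b b b b: 1 tree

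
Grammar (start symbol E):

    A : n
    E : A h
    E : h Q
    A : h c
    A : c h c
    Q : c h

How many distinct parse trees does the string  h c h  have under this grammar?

2

Parse trees for h c h:
  [E [A h c] h]
  [E h [Q c h]]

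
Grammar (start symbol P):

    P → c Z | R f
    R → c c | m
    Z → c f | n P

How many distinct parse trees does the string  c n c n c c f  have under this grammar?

Parse trees for c n c n c c f:
  [P c [Z n [P c [Z n [P c [Z c f]]]]]]
  [P c [Z n [P c [Z n [P [R c c] f]]]]]

2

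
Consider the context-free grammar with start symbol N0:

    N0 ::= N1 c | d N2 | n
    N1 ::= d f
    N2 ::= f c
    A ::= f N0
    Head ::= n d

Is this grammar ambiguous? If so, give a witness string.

Witness: d f c

Derivation 1: N0 ⇒ N1 c ⇒ d f c
Derivation 2: N0 ⇒ d N2 ⇒ d f c

Two distinct leftmost derivations for the same string.

Ambiguous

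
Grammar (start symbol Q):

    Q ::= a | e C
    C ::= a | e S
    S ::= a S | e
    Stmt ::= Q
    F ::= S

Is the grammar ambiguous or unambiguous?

Unambiguous

(Stmt, F are unreachable from Q, so their rules don't affect L(Q).) Each reachable nonterminal has at most one production per leading terminal, and all productions are right-linear; the derivation is determined token-by-token.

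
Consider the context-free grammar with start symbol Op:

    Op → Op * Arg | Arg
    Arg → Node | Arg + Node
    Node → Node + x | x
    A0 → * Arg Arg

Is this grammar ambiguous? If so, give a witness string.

Witness: x + x

Derivation 1: Op ⇒ Arg ⇒ Node ⇒ Node + x ⇒ x + x
Derivation 2: Op ⇒ Arg ⇒ Arg + Node ⇒ Node + Node ⇒ x + Node ⇒ x + x

Two distinct leftmost derivations for the same string.

Ambiguous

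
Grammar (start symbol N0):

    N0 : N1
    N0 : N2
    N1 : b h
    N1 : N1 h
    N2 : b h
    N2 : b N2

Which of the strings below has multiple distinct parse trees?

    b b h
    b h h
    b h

b h

b b h: 1 tree
b h h: 1 tree
b h: 2 trees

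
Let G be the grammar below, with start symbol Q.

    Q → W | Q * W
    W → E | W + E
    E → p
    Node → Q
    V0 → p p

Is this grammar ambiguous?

Only Q, W, E are reachable from Q; ignoring the rest: The grammar is stratified — Q handles '*' (left-recursive), W handles '+', E atoms. Each operator has a fixed associativity and precedence level, so every string has one parse.

Unambiguous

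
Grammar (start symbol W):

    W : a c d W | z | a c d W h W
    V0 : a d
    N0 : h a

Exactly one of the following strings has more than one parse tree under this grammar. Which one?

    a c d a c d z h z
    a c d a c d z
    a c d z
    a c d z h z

a c d a c d z h z: 2 trees
a c d a c d z: 1 tree
a c d z: 1 tree
a c d z h z: 1 tree

a c d a c d z h z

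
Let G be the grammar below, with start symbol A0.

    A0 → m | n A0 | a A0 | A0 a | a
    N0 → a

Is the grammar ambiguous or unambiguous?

Witness: a a

Derivation 1: A0 ⇒ a A0 ⇒ a a
Derivation 2: A0 ⇒ A0 a ⇒ a a

Two distinct leftmost derivations for the same string.

Ambiguous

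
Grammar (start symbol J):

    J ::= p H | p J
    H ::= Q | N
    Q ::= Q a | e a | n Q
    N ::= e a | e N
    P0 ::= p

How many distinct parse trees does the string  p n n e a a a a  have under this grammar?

10

Parse trees for p n n e a a a a (showing first 6 of 10):
  [J p [H [Q [Q [Q [Q n [Q n [Q e a]]] a] a] a]]]
  [J p [H [Q [Q [Q n [Q [Q n [Q e a]] a]] a] a]]]
  [J p [H [Q [Q [Q n [Q n [Q [Q e a] a]]] a] a]]]
  [J p [H [Q [Q n [Q [Q [Q n [Q e a]] a] a]] a]]]
  [J p [H [Q [Q n [Q [Q n [Q [Q e a] a]] a]] a]]]
  [J p [H [Q [Q n [Q n [Q [Q [Q e a] a] a]]] a]]]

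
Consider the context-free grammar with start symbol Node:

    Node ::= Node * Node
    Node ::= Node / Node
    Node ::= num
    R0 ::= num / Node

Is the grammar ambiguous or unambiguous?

Witness: num * num * num

Derivation 1: Node ⇒ Node * Node ⇒ Node * Node * Node ⇒ num * Node * Node ⇒ num * num * Node ⇒ num * num * num
Derivation 2: Node ⇒ Node * Node ⇒ num * Node ⇒ num * Node * Node ⇒ num * num * Node ⇒ num * num * num

Two distinct leftmost derivations for the same string.

Ambiguous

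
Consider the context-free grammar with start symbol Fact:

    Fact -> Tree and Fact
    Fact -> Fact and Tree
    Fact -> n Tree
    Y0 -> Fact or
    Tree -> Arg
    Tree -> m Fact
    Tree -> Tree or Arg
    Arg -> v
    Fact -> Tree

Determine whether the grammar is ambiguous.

Witness: v and v

Derivation 1: Fact ⇒ Tree and Fact ⇒ Arg and Fact ⇒ v and Fact ⇒ v and Tree ⇒ v and Arg ⇒ v and v
Derivation 2: Fact ⇒ Fact and Tree ⇒ Tree and Tree ⇒ Arg and Tree ⇒ v and Tree ⇒ v and Arg ⇒ v and v

Two distinct leftmost derivations for the same string.

Ambiguous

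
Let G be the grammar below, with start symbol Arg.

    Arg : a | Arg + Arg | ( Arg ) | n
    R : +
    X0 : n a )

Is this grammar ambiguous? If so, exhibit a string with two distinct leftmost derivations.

Witness: a + a + a

Derivation 1: Arg ⇒ Arg + Arg ⇒ a + Arg ⇒ a + Arg + Arg ⇒ a + a + Arg ⇒ a + a + a
Derivation 2: Arg ⇒ Arg + Arg ⇒ Arg + Arg + Arg ⇒ a + Arg + Arg ⇒ a + a + Arg ⇒ a + a + a

Two distinct leftmost derivations for the same string.

Ambiguous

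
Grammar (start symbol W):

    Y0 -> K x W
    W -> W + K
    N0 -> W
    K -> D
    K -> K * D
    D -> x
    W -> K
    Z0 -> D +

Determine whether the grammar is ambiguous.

Unambiguous

Only W, K, D are reachable from W; ignoring the rest: W → W + K | K  ;  K → K * D | D  — a left-associative chain with D at the bottom. Each string factors uniquely by precedence.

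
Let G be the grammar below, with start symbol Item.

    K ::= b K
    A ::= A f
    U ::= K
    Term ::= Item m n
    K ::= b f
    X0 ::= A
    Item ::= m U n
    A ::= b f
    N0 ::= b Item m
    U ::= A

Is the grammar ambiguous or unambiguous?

Ambiguous

Witness: m b f n

Derivation 1: Item ⇒ m U n ⇒ m K n ⇒ m b f n
Derivation 2: Item ⇒ m U n ⇒ m A n ⇒ m b f n

Two distinct leftmost derivations for the same string.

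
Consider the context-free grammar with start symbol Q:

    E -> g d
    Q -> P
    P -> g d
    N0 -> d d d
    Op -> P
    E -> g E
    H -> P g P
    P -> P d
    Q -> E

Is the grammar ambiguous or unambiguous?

Ambiguous

Witness: g d

Derivation 1: Q ⇒ P ⇒ g d
Derivation 2: Q ⇒ E ⇒ g d

Two distinct leftmost derivations for the same string.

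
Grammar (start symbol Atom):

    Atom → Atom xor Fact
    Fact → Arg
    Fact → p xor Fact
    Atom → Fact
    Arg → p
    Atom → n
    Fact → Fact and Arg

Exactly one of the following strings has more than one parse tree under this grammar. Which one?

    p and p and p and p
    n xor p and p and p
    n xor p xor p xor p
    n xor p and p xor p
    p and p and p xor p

p and p and p and p: 1 tree
n xor p and p and p: 1 tree
n xor p xor p xor p: 4 trees
n xor p and p xor p: 1 tree
p and p and p xor p: 1 tree

n xor p xor p xor p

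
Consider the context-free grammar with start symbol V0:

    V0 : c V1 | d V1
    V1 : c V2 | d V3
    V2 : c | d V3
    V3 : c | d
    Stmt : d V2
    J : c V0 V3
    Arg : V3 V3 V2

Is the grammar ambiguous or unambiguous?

Only V0, V1, V2, V3 are reachable from V0; ignoring the rest: The reachable rules are right-linear with at most one rule per (nonterminal, next-terminal) pair. Each input token forces the next rule, so parsing is deterministic.

Unambiguous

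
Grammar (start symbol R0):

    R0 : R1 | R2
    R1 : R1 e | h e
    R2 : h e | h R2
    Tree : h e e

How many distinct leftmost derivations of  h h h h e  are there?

1

Parse trees for h h h h e:
  [R0 [R2 h [R2 h [R2 h [R2 h e]]]]]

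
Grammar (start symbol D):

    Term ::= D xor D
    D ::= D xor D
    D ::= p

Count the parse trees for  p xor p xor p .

2

Parse trees for p xor p xor p:
  [D [D p] xor [D [D p] xor [D p]]]
  [D [D [D p] xor [D p]] xor [D p]]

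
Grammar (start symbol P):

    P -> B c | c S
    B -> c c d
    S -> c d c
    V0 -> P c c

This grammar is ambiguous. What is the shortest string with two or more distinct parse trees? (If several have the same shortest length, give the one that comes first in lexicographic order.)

length 4: c c d c has 2 parse trees

Two derivations of c c d c:
  P ⇒ B c ⇒ c c d c
  P ⇒ c S ⇒ c c d c

c c d c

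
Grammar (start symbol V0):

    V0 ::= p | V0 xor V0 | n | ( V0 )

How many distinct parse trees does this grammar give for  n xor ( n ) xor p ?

2

Parse trees for n xor ( n ) xor p:
  [V0 [V0 n] xor [V0 [V0 ( [V0 n] )] xor [V0 p]]]
  [V0 [V0 [V0 n] xor [V0 ( [V0 n] )]] xor [V0 p]]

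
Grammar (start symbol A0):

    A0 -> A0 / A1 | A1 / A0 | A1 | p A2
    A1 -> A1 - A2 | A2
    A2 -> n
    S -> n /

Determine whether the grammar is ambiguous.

Ambiguous

Witness: n / n

Derivation 1: A0 ⇒ A0 / A1 ⇒ A1 / A1 ⇒ A2 / A1 ⇒ n / A1 ⇒ n / A2 ⇒ n / n
Derivation 2: A0 ⇒ A1 / A0 ⇒ A2 / A0 ⇒ n / A0 ⇒ n / A1 ⇒ n / A2 ⇒ n / n

Two distinct leftmost derivations for the same string.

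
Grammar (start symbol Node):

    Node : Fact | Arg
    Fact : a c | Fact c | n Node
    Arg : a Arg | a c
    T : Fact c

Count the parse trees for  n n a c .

2

Parse trees for n n a c:
  [Node [Fact n [Node [Fact n [Node [Fact a c]]]]]]
  [Node [Fact n [Node [Fact n [Node [Arg a c]]]]]]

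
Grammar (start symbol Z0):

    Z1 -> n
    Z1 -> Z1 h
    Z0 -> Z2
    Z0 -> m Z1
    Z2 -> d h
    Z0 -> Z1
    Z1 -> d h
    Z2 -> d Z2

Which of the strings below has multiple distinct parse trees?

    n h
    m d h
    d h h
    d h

n h: 1 tree
m d h: 1 tree
d h h: 1 tree
d h: 2 trees

d h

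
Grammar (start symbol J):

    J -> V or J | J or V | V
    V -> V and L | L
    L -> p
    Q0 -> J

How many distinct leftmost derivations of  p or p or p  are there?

Parse trees for p or p or p:
  [J [V [L p]] or [J [V [L p]] or [J [V [L p]]]]]
  [J [V [L p]] or [J [J [V [L p]]] or [V [L p]]]]
  [J [J [V [L p]] or [J [V [L p]]]] or [V [L p]]]
  [J [J [J [V [L p]]] or [V [L p]]] or [V [L p]]]

4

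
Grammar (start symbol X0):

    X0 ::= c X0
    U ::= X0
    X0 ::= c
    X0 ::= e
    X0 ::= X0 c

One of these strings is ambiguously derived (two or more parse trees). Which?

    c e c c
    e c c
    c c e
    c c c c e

c e c c: 3 trees
e c c: 1 tree
c c e: 1 tree
c c c c e: 1 tree

c e c c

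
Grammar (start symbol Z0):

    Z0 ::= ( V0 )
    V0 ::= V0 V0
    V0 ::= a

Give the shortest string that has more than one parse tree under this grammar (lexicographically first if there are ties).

( a a a )

length 3: no string has ≥2 trees
length 4: no string has ≥2 trees
length 5: ( a a a ) has 2 parse trees

Two derivations of ( a a a ):
  Z0 ⇒ ( V0 ) ⇒ ( V0 V0 ) ⇒ ( V0 V0 V0 ) ⇒ ( a V0 V0 ) ⇒ ( a a V0 ) ⇒ ( a a a )
  Z0 ⇒ ( V0 ) ⇒ ( V0 V0 ) ⇒ ( a V0 ) ⇒ ( a V0 V0 ) ⇒ ( a a V0 ) ⇒ ( a a a )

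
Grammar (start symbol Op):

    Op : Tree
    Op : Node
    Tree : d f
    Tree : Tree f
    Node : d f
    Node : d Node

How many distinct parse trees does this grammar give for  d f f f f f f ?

Parse trees for d f f f f f f:
  [Op [Tree [Tree [Tree [Tree [Tree [Tree d f] f] f] f] f] f]]

1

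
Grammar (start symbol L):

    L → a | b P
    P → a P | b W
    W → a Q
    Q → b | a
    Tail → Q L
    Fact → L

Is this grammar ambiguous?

(Tail, Fact are unreachable from L, so their rules don't affect L(L).) The reachable rules are right-linear with at most one rule per (nonterminal, next-terminal) pair. Each input token forces the next rule, so parsing is deterministic.

Unambiguous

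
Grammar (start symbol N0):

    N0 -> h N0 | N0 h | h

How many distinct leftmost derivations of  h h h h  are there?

Parse trees for h h h h:
  [N0 h [N0 h [N0 h [N0 h]]]]
  [N0 h [N0 h [N0 [N0 h] h]]]
  [N0 h [N0 [N0 h [N0 h]] h]]
  [N0 h [N0 [N0 [N0 h] h] h]]
  [N0 [N0 h [N0 h [N0 h]]] h]
  [N0 [N0 h [N0 [N0 h] h]] h]
  [N0 [N0 [N0 h [N0 h]] h] h]
  [N0 [N0 [N0 [N0 h] h] h] h]

8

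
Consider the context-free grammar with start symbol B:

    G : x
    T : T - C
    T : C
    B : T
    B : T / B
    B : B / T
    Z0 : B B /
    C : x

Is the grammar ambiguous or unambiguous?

Ambiguous

Witness: x / x

Derivation 1: B ⇒ T / B ⇒ C / B ⇒ x / B ⇒ x / T ⇒ x / C ⇒ x / x
Derivation 2: B ⇒ B / T ⇒ T / T ⇒ C / T ⇒ x / T ⇒ x / C ⇒ x / x

Two distinct leftmost derivations for the same string.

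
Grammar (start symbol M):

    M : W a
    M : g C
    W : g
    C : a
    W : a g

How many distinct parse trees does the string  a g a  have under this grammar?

Parse trees for a g a:
  [M [W a g] a]

1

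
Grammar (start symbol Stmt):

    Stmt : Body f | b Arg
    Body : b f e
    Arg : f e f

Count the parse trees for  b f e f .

2

Parse trees for b f e f:
  [Stmt [Body b f e] f]
  [Stmt b [Arg f e f]]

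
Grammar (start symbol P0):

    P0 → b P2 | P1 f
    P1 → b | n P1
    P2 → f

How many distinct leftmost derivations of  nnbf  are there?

Parse trees for nnbf:
  [P0 [P1 n [P1 n [P1 b]]] f]

1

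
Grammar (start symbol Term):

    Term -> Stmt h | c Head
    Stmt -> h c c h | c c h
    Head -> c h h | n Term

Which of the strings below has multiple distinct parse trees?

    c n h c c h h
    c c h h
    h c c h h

c n h c c h h: 1 tree
c c h h: 2 trees
h c c h h: 1 tree

c c h h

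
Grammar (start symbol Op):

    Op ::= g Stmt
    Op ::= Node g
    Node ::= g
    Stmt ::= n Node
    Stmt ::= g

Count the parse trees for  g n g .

1

Parse trees for g n g:
  [Op g [Stmt n [Node g]]]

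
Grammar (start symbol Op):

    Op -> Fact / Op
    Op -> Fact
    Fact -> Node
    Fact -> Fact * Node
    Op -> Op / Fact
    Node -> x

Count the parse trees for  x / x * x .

Parse trees for x / x * x:
  [Op [Fact [Node x]] / [Op [Fact [Fact [Node x]] * [Node x]]]]
  [Op [Op [Fact [Node x]]] / [Fact [Fact [Node x]] * [Node x]]]

2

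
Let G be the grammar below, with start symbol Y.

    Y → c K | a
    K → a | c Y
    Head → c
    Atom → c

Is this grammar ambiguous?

(Head, Atom are unreachable from Y, so their rules don't affect L(Y).) The reachable rules are right-linear with at most one rule per (nonterminal, next-terminal) pair. Each input token forces the next rule, so parsing is deterministic.

Unambiguous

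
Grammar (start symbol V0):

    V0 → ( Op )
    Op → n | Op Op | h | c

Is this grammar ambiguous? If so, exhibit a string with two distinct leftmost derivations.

Witness: ( c c c )

Derivation 1: V0 ⇒ ( Op ) ⇒ ( Op Op ) ⇒ ( Op Op Op ) ⇒ ( c Op Op ) ⇒ ( c c Op ) ⇒ ( c c c )
Derivation 2: V0 ⇒ ( Op ) ⇒ ( Op Op ) ⇒ ( c Op ) ⇒ ( c Op Op ) ⇒ ( c c Op ) ⇒ ( c c c )

Two distinct leftmost derivations for the same string.

Ambiguous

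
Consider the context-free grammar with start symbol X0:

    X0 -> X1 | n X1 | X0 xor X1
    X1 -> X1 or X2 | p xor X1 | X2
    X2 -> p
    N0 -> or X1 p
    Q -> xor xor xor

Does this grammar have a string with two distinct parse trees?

Witness: p xor p

Derivation 1: X0 ⇒ X1 ⇒ p xor X1 ⇒ p xor X2 ⇒ p xor p
Derivation 2: X0 ⇒ X0 xor X1 ⇒ X1 xor X1 ⇒ X2 xor X1 ⇒ p xor X1 ⇒ p xor X2 ⇒ p xor p

Two distinct leftmost derivations for the same string.

Ambiguous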